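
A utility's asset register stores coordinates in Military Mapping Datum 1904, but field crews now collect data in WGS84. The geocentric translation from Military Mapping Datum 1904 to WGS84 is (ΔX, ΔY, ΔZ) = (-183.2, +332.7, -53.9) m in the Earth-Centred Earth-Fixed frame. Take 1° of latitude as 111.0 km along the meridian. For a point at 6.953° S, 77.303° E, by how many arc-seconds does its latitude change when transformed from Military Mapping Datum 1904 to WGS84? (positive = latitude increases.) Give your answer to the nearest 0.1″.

Δφ = -0.6″

sin φ = -0.121055, cos φ = 0.992646, sin λ = 0.975546, cos λ = 0.219795.
North component: ΔN = −sin φ cos λ·ΔX − sin φ sin λ·ΔY + cos φ·ΔZ = −(-0.121055)(0.219795)(-183.2) − (-0.121055)(0.975546)(332.7) + (0.992646)(-53.9) = -19.09 m.
1° of latitude spans 111000 m, so Δφ = -19.09 / 111000 × 3600 = -0.619″.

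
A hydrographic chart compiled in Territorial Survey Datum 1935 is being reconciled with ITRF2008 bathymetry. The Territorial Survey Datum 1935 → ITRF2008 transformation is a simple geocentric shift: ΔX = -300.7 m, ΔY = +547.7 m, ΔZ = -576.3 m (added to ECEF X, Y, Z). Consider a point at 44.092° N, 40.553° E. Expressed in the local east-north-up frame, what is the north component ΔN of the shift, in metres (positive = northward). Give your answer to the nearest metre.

ΔN = -503 m

At φ = 44.092°, λ = 40.553°: sin φ = 0.695813, cos φ = 0.718223, sin λ = 0.650151, cos λ = 0.759805.
ΔN = −sin φ cos λ·ΔX − sin φ sin λ·ΔY + cos φ·ΔZ = −(0.695813)(0.759805)(-300.7) − (0.695813)(0.650151)(547.7) + (0.718223)(-576.3) = -502.71 m.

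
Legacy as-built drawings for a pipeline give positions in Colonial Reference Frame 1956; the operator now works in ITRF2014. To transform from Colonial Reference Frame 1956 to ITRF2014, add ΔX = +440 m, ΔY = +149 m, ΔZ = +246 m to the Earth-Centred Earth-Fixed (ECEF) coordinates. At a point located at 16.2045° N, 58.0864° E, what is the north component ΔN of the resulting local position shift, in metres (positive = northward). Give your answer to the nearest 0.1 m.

ΔN = 136.0 m

The local north axis is (−sin φ cos λ, −sin φ sin λ, cos φ), giving ΔN = -64.911 − 35.296 + 236.227 = 136.02 m.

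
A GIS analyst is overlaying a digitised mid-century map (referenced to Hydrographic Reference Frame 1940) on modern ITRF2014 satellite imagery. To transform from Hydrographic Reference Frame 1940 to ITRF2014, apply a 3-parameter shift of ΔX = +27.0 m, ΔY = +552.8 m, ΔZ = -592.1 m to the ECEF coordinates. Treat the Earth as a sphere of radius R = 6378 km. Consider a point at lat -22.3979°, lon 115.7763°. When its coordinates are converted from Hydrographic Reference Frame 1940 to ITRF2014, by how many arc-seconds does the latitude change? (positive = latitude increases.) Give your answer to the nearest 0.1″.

sin φ = -0.381036, cos φ = 0.924560, sin λ = 0.900499, cos λ = -0.434859.
North component: ΔN = −sin φ cos λ·ΔX − sin φ sin λ·ΔY + cos φ·ΔZ = −(-0.381036)(-0.434859)(27.0) − (-0.381036)(0.900499)(552.8) + (0.924560)(-592.1) = -362.23 m.
1° of latitude spans πR/180 = 111317 m, so Δφ = -362.23 / 111317 × 3600 = -11.714″.

Δφ = -11.7″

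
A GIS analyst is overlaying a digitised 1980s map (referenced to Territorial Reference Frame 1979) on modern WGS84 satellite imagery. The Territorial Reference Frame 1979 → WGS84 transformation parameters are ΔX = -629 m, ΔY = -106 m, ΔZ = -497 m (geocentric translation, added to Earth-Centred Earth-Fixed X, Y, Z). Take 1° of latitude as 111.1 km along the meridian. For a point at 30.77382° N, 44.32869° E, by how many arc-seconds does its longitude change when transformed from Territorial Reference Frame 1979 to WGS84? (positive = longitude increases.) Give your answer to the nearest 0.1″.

Δλ = 13.7″

sin φ = 0.511650, cos φ = 0.859194, sin λ = 0.698774, cos λ = 0.715343.
East component: ΔE = −sin λ·ΔX + cos λ·ΔY = −(0.698774)(-629) + (0.715343)(-106) = 363.70 m.
1° of latitude spans 111100 m; at latitude φ, 1° of longitude spans that × cos φ = 95456.4 m, so Δλ = 363.70 / 95456.4 × 3600 = 13.716″.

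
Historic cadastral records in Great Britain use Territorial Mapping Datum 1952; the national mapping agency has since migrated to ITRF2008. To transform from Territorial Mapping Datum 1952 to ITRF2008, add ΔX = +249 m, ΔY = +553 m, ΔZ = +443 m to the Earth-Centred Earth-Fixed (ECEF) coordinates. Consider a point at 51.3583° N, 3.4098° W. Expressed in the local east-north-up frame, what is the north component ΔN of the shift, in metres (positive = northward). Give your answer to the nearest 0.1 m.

ΔN = 108.2 m

The local north axis is (−sin φ cos λ, −sin φ sin λ, cos φ), giving ΔN = -194.141 + 25.690 + 276.631 = 108.18 m.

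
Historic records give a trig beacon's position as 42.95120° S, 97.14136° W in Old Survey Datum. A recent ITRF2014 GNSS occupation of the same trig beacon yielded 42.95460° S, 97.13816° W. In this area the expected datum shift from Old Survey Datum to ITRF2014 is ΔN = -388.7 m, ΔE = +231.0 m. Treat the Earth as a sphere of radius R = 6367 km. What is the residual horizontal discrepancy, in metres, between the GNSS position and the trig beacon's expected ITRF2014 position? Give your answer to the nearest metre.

31 m

Observed coordinate differences: Δφ = -0.00340°, Δλ = +0.00320°.
Converting to metres (1° lat = 111125 m, cos φ = 0.731934): observed ΔN = -377.8 m, observed ΔE = 260.3 m.
Subtracting the expected shift leaves a residual of -377.8 − (-388.7) = 10.9 m north and 260.3 − (231.0) = 29.3 m east.
Residual distance = √(10.9² + 29.3²) = 31.2 m.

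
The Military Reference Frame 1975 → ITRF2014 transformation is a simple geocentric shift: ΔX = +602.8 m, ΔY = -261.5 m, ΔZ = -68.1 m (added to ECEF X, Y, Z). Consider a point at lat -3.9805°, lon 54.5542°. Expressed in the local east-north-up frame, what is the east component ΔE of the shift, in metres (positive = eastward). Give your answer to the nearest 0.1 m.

At φ = -3.9805°, λ = 54.5542°: sin φ = -0.069417, cos φ = 0.997588, sin λ = 0.814664, cos λ = 0.579933.
ΔE = −sin λ·ΔX + cos λ·ΔY = −(0.814664)·(602.8) + (0.579933)·(-261.5) = -642.73 m.

ΔE = -642.7 m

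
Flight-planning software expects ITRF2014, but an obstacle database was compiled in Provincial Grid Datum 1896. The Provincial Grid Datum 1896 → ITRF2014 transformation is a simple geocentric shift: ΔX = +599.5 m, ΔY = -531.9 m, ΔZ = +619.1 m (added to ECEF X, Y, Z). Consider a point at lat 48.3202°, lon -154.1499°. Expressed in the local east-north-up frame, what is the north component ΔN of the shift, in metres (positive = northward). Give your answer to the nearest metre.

ΔN = 641 m

The local north axis is (−sin φ cos λ, −sin φ sin λ, cos φ), giving ΔN = 402.947 − 173.213 + 411.681 = 641.42 m.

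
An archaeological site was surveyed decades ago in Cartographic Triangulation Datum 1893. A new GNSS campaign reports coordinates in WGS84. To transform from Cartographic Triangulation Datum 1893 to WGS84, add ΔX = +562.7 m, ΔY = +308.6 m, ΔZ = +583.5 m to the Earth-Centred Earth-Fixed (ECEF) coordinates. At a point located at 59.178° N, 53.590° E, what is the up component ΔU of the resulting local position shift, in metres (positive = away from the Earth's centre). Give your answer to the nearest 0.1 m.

The local up (radial) axis is (cos φ cos λ, cos φ sin λ, sin φ), giving ΔU = 171.130 + 127.252 + 501.088 = 799.47 m.

ΔU = 799.5 m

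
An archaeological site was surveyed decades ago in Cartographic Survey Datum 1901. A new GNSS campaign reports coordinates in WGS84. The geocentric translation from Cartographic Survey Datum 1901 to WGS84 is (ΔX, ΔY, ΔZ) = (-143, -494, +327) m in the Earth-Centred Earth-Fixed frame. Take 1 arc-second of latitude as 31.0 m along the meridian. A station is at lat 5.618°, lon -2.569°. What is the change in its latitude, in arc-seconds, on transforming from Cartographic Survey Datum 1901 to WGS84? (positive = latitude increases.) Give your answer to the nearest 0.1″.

Δφ = 10.9″

sin φ = 0.097896, cos φ = 0.995197, sin λ = -0.044822, cos λ = 0.998995.
North component: ΔN = −sin φ cos λ·ΔX − sin φ sin λ·ΔY + cos φ·ΔZ = −(0.097896)(0.998995)(-143) − (0.097896)(-0.044822)(-494) + (0.995197)(327) = 337.25 m.
1° of latitude spans 3600 × 31.00 = 111600 m, so Δφ = 337.25 / 111600 × 3600 = 10.879″.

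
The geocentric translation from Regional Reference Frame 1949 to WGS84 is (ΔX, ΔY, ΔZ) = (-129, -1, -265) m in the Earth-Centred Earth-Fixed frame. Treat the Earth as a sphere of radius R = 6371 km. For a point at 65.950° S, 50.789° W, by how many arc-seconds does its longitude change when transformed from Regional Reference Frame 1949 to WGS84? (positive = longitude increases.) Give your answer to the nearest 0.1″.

Δλ = -8.0″

sin φ = -0.913190, cos φ = 0.407534, sin λ = -0.774823, cos λ = 0.632178.
East component: ΔE = −sin λ·ΔX + cos λ·ΔY = −(-0.774823)(-129) + (0.632178)(-1) = -100.58 m.
1° of latitude spans πR/180 = 111195 m; at latitude φ, 1° of longitude spans that × cos φ = 45315.7 m, so Δλ = -100.58 / 45315.7 × 3600 = -7.991″.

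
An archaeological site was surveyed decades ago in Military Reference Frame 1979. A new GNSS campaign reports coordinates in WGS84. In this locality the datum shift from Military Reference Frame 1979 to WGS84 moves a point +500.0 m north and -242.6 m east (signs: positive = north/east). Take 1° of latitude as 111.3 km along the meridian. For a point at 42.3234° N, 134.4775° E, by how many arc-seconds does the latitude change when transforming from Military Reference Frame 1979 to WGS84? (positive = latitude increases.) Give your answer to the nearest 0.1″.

1° of latitude = 111.3 km, so Δφ = 500.0 / 111300 = 0.0044924° = 16.173″.

Δφ = 16.2″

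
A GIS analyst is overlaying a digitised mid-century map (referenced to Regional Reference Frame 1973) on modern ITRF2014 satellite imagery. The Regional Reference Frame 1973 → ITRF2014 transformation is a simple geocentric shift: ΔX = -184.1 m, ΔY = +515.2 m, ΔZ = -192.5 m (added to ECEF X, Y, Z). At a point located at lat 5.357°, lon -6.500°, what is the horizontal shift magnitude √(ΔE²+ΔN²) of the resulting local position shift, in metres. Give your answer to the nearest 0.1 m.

519.4 m

The local east axis at (φ, λ) is (−sin λ, cos λ, 0), so ΔE = −sin(-6.500°)·(-184.1) + cos(-6.500°)·515.2 = 491.05 m.
The local north axis is (−sin φ cos λ, −sin φ sin λ, cos φ), giving ΔN = 17.077 + 5.445 − 191.659 = -169.14 m.
Horizontal magnitude = √(ΔE² + ΔN²) = √(491.05² + (-169.14)²) = 519.36 m.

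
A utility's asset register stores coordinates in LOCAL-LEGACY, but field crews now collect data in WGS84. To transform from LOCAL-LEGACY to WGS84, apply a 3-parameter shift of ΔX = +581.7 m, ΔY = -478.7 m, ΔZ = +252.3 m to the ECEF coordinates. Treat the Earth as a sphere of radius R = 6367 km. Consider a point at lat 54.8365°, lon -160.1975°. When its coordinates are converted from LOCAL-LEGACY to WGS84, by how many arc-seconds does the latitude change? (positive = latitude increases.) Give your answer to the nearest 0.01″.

Δφ = 14.91″

sin φ = 0.817512, cos φ = 0.575912, sin λ = -0.338779, cos λ = -0.940866.
North component: ΔN = −sin φ cos λ·ΔX − sin φ sin λ·ΔY + cos φ·ΔZ = −(0.817512)(-0.940866)(581.7) − (0.817512)(-0.338779)(-478.7) + (0.575912)(252.3) = 460.15 m.
1° of latitude spans πR/180 = 111125 m, so Δφ = 460.15 / 111125 × 3600 = 14.907″.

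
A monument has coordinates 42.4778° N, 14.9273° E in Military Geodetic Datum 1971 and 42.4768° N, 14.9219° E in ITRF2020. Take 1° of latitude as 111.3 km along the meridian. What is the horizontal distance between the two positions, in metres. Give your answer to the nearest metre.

Δφ = 42.4768° − 42.4778° = -0.0010°; Δλ = 14.9219° − 14.9273° = -0.0054°.
ΔN = Δφ × 111300 = -111.3 m; ΔE = Δλ × 111300 × cos(42.4778°) = -0.0054 × 111300 × 0.737539 = -443.3 m.
Distance = √(ΔE² + ΔN²) = √((-443.3)² + (-111.3)²) = 457.0 m.

457 m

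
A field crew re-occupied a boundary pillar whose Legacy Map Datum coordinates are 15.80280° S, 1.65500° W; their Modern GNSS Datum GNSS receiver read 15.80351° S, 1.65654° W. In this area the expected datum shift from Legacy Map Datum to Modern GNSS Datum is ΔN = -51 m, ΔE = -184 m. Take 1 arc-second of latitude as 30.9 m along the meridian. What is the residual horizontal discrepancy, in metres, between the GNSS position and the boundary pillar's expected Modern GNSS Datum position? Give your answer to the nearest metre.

34 m

Observed coordinate differences: Δφ = -0.00071°, Δλ = -0.00154°.
Converting to metres (1° lat = 111240 m, cos φ = 0.962205): observed ΔN = -79.0 m, observed ΔE = -164.8 m.
Subtracting the expected shift leaves a residual of -79.0 − (-51) = -28.0 m north and -164.8 − (-184) = 19.2 m east.
Residual distance = √((-28.0)² + 19.2²) = 33.9 m.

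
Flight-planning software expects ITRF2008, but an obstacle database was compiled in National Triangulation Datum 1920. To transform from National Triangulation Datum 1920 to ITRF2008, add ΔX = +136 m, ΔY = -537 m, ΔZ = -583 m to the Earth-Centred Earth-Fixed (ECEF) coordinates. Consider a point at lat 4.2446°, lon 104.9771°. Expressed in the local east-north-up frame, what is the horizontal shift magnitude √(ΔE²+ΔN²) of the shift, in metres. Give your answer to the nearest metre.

540 m

The local east axis at (φ, λ) is (−sin λ, cos λ, 0), so ΔE = −sin(104.9771°)·136 + cos(104.9771°)·(-537) = 7.40 m.
The local north axis is (−sin φ cos λ, −sin φ sin λ, cos φ), giving ΔN = 2.601 + 38.396 − 581.401 = -540.40 m.
Horizontal magnitude = √(ΔE² + ΔN²) = √(7.40² + (-540.40)²) = 540.45 m.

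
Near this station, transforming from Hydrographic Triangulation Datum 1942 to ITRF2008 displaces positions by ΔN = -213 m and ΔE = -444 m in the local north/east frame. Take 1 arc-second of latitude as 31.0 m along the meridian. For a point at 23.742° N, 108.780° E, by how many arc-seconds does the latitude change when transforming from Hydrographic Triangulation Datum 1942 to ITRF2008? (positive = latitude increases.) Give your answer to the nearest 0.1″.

1″ of latitude = 31.00 m, so Δφ = -213.0 / 31.00 = -6.871″.

Δφ = -6.9″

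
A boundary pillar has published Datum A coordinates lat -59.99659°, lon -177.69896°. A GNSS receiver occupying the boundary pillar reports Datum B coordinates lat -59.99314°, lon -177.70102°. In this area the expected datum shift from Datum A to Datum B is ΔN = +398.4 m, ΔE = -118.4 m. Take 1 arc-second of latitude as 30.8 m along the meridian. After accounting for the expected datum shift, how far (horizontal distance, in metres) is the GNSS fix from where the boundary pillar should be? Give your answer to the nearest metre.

16 m

Observed coordinate differences: Δφ = +0.00345°, Δλ = -0.00206°.
Converting to metres (1° lat = 110880 m, cos φ = 0.500052): observed ΔN = 382.5 m, observed ΔE = -114.2 m.
Subtracting the expected shift leaves a residual of 382.5 − (398.4) = -15.9 m north and -114.2 − (-118.4) = 4.2 m east.
Residual distance = √((-15.9)² + 4.2²) = 16.4 m.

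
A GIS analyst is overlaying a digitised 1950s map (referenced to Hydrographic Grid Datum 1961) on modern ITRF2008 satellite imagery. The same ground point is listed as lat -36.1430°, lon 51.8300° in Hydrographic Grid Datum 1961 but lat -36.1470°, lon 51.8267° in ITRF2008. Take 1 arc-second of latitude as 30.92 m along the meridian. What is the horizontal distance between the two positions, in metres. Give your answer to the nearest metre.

Δφ = -36.1470° − -36.1430° = -0.0040°; Δλ = 51.8267° − 51.8300° = -0.0033°.
1° of latitude = 3600 × 30.92 = 111312 m.
ΔN = Δφ × 111312 = -445.2 m; ΔE = Δλ × 111312 × cos(-36.1430°) = -0.0033 × 111312 × 0.807547 = -296.6 m.
Distance = √(ΔE² + ΔN²) = √((-296.6)² + (-445.2)²) = 535.0 m.

535 m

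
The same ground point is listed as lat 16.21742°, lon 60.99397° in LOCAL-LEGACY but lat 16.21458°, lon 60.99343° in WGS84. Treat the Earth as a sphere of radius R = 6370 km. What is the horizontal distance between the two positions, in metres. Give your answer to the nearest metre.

Δφ = 16.21458° − 16.21742° = -0.00284°; Δλ = 60.99343° − 60.99397° = -0.00054°.
1° along a meridian = πR/180 = 111177 m.
ΔN = Δφ × 111177 = -315.7 m; ΔE = Δλ × 111177 × cos(16.21742°) = -0.00054 × 111177 × 0.960209 = -57.6 m.
Distance = √(ΔE² + ΔN²) = √((-57.6)² + (-315.7)²) = 321.0 m.

321 m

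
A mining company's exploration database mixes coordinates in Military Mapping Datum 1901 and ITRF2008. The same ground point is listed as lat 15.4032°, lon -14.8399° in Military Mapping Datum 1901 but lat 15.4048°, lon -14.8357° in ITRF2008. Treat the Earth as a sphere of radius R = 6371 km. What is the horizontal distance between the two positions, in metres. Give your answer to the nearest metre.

484 m

Δφ = 15.4048° − 15.4032° = +0.0016°; Δλ = -14.8357° − -14.8399° = +0.0042°.
1° along a meridian = πR/180 = 111195 m.
ΔN = Δφ × 111195 = 177.9 m; ΔE = Δλ × 111195 × cos(15.4032°) = +0.0042 × 111195 × 0.964081 = 450.2 m.
Distance = √(ΔE² + ΔN²) = √(450.2² + 177.9²) = 484.1 m.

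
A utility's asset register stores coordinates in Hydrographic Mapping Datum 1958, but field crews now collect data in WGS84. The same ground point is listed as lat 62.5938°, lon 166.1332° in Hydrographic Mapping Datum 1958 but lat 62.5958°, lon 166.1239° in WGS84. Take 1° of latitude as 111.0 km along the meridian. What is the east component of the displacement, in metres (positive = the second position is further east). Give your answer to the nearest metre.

Δφ = 62.5958° − 62.5938° = +0.0020°; Δλ = 166.1239° − 166.1332° = -0.0093°.
ΔN = Δφ × 111000 = 222.0 m; ΔE = Δλ × 111000 × cos(62.5938°) = -0.0093 × 111000 × 0.460296 = -475.2 m.

ΔE = -475 m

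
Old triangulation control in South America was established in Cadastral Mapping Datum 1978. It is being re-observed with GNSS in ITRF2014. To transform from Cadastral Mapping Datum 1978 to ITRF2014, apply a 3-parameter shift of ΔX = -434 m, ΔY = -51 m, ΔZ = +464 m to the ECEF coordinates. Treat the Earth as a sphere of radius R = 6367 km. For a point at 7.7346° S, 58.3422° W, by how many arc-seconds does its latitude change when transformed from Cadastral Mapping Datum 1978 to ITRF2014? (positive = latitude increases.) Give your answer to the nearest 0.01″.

sin φ = -0.134585, cos φ = 0.990902, sin λ = -0.851198, cos λ = 0.524845.
North component: ΔN = −sin φ cos λ·ΔX − sin φ sin λ·ΔY + cos φ·ΔZ = −(-0.134585)(0.524845)(-434) − (-0.134585)(-0.851198)(-51) + (0.990902)(464) = 434.97 m.
1° of latitude spans πR/180 = 111125 m, so Δφ = 434.97 / 111125 × 3600 = 14.091″.

Δφ = 14.09″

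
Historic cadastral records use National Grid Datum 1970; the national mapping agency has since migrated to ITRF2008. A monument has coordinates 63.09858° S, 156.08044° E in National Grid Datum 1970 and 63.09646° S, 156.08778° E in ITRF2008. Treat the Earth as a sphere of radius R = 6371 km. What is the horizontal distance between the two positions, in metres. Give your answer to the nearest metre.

438 m

Δφ = -63.09646° − -63.09858° = +0.00212°; Δλ = 156.08778° − 156.08044° = +0.00734°.
1° along a meridian = πR/180 = 111195 m.
ΔN = Δφ × 111195 = 235.7 m; ΔE = Δλ × 111195 × cos(-63.09858°) = +0.00734 × 111195 × 0.452457 = 369.3 m.
Distance = √(ΔE² + ΔN²) = √(369.3² + 235.7²) = 438.1 m.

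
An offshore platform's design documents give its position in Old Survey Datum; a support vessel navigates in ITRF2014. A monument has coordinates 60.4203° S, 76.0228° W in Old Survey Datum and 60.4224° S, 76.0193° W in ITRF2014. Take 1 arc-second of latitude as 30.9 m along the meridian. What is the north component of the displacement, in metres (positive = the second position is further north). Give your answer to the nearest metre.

Δφ = -60.4224° − -60.4203° = -0.0021°; Δλ = -76.0193° − -76.0228° = +0.0035°.
1° of latitude = 3600 × 30.90 = 111240 m.
ΔN = Δφ × 111240 = -233.6 m; ΔE = Δλ × 111240 × cos(-60.4203°) = +0.0035 × 111240 × 0.493634 = 192.2 m.

ΔN = -234 m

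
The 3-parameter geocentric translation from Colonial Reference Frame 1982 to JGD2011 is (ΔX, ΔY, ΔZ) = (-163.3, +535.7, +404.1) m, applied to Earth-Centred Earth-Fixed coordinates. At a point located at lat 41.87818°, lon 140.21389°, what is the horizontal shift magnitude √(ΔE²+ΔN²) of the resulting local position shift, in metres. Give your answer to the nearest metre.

The local east axis at (φ, λ) is (−sin λ, cos λ, 0), so ΔE = −sin(140.21389°)·(-163.3) + cos(140.21389°)·535.7 = -307.15 m.
The local north axis is (−sin φ cos λ, −sin φ sin λ, cos φ), giving ΔN = -83.768 − 228.840 + 300.879 = -11.73 m.
Horizontal magnitude = √(ΔE² + ΔN²) = √((-307.15)² + (-11.73)²) = 307.38 m.

307 m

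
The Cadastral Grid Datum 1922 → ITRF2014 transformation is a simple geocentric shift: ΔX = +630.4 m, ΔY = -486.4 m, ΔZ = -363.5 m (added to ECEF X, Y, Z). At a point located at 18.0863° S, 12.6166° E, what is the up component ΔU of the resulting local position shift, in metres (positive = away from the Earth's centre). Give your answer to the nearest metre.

At φ = -18.0863°, λ = 12.6166°: sin φ = -0.310449, cos φ = 0.950590, sin λ = 0.218426, cos λ = 0.975854.
ΔU = cos φ cos λ·ΔX + cos φ sin λ·ΔY + sin φ·ΔZ = (0.950590)(0.975854)(630.4) + (0.950590)(0.218426)(-486.4) + (-0.310449)(-363.5) = 596.64 m.

ΔU = 597 m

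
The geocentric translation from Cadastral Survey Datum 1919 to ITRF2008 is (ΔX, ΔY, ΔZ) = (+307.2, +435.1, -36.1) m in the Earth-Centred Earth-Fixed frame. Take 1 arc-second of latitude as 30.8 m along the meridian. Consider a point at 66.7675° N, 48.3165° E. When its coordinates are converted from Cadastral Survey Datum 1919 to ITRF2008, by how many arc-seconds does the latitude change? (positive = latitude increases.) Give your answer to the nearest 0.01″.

Δφ = -16.25″

sin φ = 0.918912, cos φ = 0.394463, sin λ = 0.746830, cos λ = 0.665015.
North component: ΔN = −sin φ cos λ·ΔX − sin φ sin λ·ΔY + cos φ·ΔZ = −(0.918912)(0.665015)(307.2) − (0.918912)(0.746830)(435.1) + (0.394463)(-36.1) = -500.56 m.
1° of latitude spans 3600 × 30.80 = 110880 m, so Δφ = -500.56 / 110880 × 3600 = -16.252″.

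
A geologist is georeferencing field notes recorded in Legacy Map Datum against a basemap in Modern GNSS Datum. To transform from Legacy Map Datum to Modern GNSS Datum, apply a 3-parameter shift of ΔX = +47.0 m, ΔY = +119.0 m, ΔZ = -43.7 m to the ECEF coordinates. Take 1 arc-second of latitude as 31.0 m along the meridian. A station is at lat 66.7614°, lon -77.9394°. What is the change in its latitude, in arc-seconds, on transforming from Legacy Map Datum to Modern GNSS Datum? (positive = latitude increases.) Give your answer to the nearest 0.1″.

sin φ = 0.918870, cos φ = 0.394561, sin λ = -0.977927, cos λ = 0.208946.
North component: ΔN = −sin φ cos λ·ΔX − sin φ sin λ·ΔY + cos φ·ΔZ = −(0.918870)(0.208946)(47.0) − (0.918870)(-0.977927)(119.0) + (0.394561)(-43.7) = 80.67 m.
1° of latitude spans 3600 × 31.00 = 111600 m, so Δφ = 80.67 / 111600 × 3600 = 2.602″.

Δφ = 2.6″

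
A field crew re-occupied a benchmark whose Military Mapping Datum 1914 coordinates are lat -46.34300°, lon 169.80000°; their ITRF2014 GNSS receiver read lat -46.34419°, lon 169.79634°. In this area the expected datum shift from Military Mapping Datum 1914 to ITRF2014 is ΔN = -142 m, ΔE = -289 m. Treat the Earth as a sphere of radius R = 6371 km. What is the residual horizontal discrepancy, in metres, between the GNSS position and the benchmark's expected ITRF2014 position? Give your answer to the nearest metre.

Observed coordinate differences: Δφ = -0.00119°, Δλ = -0.00366°.
Converting to metres (1° lat = 111195 m, cos φ = 0.690340): observed ΔN = -132.3 m, observed ΔE = -280.9 m.
Subtracting the expected shift leaves a residual of -132.3 − (-142) = 9.7 m north and -280.9 − (-289) = 8.1 m east.
Residual distance = √(9.7² + 8.1²) = 12.6 m.

13 m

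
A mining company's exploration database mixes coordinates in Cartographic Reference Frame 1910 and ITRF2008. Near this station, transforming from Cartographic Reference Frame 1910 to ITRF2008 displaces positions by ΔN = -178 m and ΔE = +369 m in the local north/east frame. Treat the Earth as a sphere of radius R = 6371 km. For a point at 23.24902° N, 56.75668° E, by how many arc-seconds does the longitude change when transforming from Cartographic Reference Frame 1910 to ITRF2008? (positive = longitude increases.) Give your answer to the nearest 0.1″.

Δλ = 13.0″

At latitude 23.24902°, cos φ = 0.918798.
One radian of longitude at latitude φ spans R cos φ, so Δλ = ΔE / (R cos φ) = 369.0 / (6371000 × 0.918798) = 6.3037e-05 rad = 13.002″.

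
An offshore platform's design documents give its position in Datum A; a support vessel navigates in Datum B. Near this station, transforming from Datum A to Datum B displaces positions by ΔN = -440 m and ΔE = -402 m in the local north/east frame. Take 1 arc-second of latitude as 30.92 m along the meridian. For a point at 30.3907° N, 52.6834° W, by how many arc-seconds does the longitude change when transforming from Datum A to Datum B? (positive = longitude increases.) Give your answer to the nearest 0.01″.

At latitude 30.3907°, cos φ = 0.862596.
1″ of longitude at this latitude = 30.92 × cos φ = 26.6715 m, so Δλ = -402.0 / 26.6715 = -15.072″.

Δλ = -15.07″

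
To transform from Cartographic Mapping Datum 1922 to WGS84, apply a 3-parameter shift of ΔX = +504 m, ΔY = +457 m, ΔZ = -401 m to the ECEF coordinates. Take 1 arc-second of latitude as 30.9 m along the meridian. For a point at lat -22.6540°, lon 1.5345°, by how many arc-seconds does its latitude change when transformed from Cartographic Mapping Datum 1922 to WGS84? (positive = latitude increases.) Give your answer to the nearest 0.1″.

Δφ = -5.5″

sin φ = -0.385165, cos φ = 0.922848, sin λ = 0.026779, cos λ = 0.999641.
North component: ΔN = −sin φ cos λ·ΔX − sin φ sin λ·ΔY + cos φ·ΔZ = −(-0.385165)(0.999641)(504) − (-0.385165)(0.026779)(457) + (0.922848)(-401) = -171.29 m.
1° of latitude spans 3600 × 30.90 = 111240 m, so Δφ = -171.29 / 111240 × 3600 = -5.544″.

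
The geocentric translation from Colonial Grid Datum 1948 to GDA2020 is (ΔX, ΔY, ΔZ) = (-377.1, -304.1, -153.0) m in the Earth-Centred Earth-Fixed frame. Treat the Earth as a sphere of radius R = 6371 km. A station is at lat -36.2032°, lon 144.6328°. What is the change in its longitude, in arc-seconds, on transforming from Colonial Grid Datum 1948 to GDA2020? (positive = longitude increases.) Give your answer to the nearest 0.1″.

sin φ = -0.590651, cos φ = 0.806927, sin λ = 0.578814, cos λ = -0.815459.
East component: ΔE = −sin λ·ΔX + cos λ·ΔY = −(0.578814)(-377.1) + (-0.815459)(-304.1) = 466.25 m.
1° of latitude spans πR/180 = 111195 m; at latitude φ, 1° of longitude spans that × cos φ = 89726.2 m, so Δλ = 466.25 / 89726.2 × 3600 = 18.707″.

Δλ = 18.7″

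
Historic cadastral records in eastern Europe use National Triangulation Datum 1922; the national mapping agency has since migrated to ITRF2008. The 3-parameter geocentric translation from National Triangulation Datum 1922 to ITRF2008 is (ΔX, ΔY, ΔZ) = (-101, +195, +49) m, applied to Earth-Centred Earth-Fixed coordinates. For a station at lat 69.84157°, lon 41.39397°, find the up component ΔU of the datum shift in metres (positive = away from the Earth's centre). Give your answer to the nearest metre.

ΔU = 64 m

At φ = 69.84157°, λ = 41.39397°: sin φ = 0.938743, cos φ = 0.344617, sin λ = 0.661233, cos λ = 0.750181.
ΔU = cos φ cos λ·ΔX + cos φ sin λ·ΔY + sin φ·ΔZ = (0.344617)(0.750181)(-101) + (0.344617)(0.661233)(195) + (0.938743)(49) = 64.32 m.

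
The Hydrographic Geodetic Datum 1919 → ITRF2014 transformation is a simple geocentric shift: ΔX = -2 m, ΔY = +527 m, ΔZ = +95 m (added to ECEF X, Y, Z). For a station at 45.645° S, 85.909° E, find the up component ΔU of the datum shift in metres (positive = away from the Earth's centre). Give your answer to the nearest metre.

ΔU = 299 m

At φ = -45.645°, λ = 85.909°: sin φ = -0.715022, cos φ = 0.699102, sin λ = 0.997452, cos λ = 0.071341.
ΔU = cos φ cos λ·ΔX + cos φ sin λ·ΔY + sin φ·ΔZ = (0.699102)(0.071341)(-2) + (0.699102)(0.997452)(527) + (-0.715022)(95) = 299.46 m.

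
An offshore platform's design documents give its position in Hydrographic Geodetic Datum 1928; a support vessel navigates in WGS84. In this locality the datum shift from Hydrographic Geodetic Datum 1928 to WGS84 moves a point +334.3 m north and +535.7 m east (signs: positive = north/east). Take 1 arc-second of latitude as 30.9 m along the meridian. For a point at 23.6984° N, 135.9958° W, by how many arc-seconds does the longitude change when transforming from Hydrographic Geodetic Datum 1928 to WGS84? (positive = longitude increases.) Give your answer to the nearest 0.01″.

Δλ = 18.93″

At latitude 23.6984°, cos φ = 0.915674.
1″ of longitude at this latitude = 30.90 × cos φ = 28.2943 m, so Δλ = 535.7 / 28.2943 = 18.933″.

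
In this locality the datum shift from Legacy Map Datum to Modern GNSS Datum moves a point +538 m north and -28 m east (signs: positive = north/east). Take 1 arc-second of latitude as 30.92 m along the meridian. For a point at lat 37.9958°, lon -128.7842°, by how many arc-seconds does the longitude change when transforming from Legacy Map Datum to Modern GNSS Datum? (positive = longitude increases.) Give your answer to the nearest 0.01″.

At latitude 37.9958°, cos φ = 0.788056.
1″ of longitude at this latitude = 30.92 × cos φ = 24.3667 m, so Δλ = -28.0 / 24.3667 = -1.149″.

Δλ = -1.15″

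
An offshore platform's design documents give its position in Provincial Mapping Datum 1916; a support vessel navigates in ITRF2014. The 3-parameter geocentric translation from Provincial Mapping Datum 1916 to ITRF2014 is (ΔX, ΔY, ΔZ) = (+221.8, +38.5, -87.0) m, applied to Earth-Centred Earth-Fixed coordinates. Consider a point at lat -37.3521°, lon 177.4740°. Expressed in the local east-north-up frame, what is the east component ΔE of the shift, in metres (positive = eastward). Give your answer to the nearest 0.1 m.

ΔE = -48.2 m

At φ = -37.3521°, λ = 177.4740°: sin φ = -0.606711, cos φ = 0.794922, sin λ = 0.044073, cos λ = -0.999028.
ΔE = −sin λ·ΔX + cos λ·ΔY = −(0.044073)·(221.8) + (-0.999028)·(38.5) = -48.24 m.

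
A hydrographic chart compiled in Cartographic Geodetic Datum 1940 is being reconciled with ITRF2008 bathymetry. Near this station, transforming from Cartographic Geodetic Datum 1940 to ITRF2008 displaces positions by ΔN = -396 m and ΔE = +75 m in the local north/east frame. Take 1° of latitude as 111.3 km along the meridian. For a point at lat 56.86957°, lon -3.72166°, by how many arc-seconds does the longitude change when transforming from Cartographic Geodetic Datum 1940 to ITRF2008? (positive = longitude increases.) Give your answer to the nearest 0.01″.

At latitude 56.86957°, cos φ = 0.546547.
1° of longitude at this latitude = 111.3 × cos φ = 60.83 km, so Δλ = 75.0 / 60830.7 = 0.0012329° = 4.439″.

Δλ = 4.44″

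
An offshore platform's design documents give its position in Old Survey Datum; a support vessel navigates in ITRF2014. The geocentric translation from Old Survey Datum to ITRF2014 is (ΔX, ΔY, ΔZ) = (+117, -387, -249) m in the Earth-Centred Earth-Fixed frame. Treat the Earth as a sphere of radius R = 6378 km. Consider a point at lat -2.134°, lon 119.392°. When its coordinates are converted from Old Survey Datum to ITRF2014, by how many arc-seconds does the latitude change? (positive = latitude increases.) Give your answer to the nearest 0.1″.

sin φ = -0.037237, cos φ = 0.999306, sin λ = 0.871282, cos λ = -0.490782.
North component: ΔN = −sin φ cos λ·ΔX − sin φ sin λ·ΔY + cos φ·ΔZ = −(-0.037237)(-0.490782)(117) − (-0.037237)(0.871282)(-387) + (0.999306)(-249) = -263.52 m.
1° of latitude spans πR/180 = 111317 m, so Δφ = -263.52 / 111317 × 3600 = -8.522″.

Δφ = -8.5″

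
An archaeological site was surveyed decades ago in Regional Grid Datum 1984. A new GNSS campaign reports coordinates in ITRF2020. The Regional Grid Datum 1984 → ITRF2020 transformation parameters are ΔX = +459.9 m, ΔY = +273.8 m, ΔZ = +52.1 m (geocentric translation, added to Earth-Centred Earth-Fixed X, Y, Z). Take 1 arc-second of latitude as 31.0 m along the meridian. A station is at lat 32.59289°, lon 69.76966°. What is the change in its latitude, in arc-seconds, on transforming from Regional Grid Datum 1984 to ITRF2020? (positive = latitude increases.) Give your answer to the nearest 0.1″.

Δφ = -5.8″

sin φ = 0.538666, cos φ = 0.842519, sin λ = 0.938310, cos λ = 0.345795.
North component: ΔN = −sin φ cos λ·ΔX − sin φ sin λ·ΔY + cos φ·ΔZ = −(0.538666)(0.345795)(459.9) − (0.538666)(0.938310)(273.8) + (0.842519)(52.1) = -180.16 m.
1° of latitude spans 3600 × 31.00 = 111600 m, so Δφ = -180.16 / 111600 × 3600 = -5.812″.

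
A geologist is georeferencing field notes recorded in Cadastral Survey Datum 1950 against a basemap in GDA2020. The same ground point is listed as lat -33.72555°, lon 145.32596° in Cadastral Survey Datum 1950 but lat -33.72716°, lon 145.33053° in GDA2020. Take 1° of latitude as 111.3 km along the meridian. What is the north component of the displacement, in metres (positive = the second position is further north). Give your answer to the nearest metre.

Δφ = -33.72716° − -33.72555° = -0.00161°; Δλ = 145.33053° − 145.32596° = +0.00457°.
ΔN = Δφ × 111300 = -179.2 m; ΔE = Δλ × 111300 × cos(-33.72555°) = +0.00457 × 111300 × 0.831707 = 423.0 m.

ΔN = -179 m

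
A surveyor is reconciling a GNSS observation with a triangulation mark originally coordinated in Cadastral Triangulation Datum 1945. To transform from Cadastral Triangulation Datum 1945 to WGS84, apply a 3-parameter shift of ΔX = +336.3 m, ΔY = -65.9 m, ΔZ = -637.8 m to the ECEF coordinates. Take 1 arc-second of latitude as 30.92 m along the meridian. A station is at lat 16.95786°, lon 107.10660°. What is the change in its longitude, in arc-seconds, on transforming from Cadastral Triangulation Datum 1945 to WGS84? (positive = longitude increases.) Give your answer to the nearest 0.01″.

sin φ = 0.291668, cos φ = 0.956520, sin λ = 0.955759, cos λ = -0.294150.
East component: ΔE = −sin λ·ΔX + cos λ·ΔY = −(0.955759)(336.3) + (-0.294150)(-65.9) = -302.04 m.
1° of latitude spans 3600 × 30.92 = 111312 m; at latitude φ, 1° of longitude spans that × cos φ = 106472.1 m, so Δλ = -302.04 / 106472.1 × 3600 = -10.212″.

Δλ = -10.21″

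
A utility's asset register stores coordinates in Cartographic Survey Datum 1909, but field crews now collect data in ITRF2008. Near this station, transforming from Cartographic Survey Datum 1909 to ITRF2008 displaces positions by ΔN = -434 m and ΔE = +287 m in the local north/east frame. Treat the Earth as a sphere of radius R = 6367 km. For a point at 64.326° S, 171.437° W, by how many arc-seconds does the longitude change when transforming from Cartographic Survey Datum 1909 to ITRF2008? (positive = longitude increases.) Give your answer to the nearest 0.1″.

At latitude -64.326°, cos φ = 0.433250.
One radian of longitude at latitude φ spans R cos φ, so Δλ = ΔE / (R cos φ) = 287.0 / (6367000 × 0.433250) = 1.0404e-04 rad = 21.460″.

Δλ = 21.5″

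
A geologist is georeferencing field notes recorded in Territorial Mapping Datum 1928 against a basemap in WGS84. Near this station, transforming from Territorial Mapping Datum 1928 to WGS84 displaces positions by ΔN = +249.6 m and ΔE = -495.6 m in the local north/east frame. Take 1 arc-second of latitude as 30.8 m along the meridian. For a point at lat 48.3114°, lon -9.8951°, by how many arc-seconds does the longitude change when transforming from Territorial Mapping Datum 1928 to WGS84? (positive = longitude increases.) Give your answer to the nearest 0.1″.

At latitude 48.3114°, cos φ = 0.665082.
1″ of longitude at this latitude = 30.80 × cos φ = 20.4845 m, so Δλ = -495.6 / 20.4845 = -24.194″.

Δλ = -24.2″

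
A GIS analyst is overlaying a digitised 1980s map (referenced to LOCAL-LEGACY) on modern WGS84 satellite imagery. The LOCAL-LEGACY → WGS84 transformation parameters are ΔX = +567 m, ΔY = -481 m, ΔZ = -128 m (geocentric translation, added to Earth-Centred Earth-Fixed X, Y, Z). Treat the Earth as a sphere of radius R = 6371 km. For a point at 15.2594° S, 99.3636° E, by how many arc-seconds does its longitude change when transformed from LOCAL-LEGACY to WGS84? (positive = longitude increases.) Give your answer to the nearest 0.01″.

sin φ = -0.263189, cos φ = 0.964744, sin λ = 0.986676, cos λ = -0.162699.
East component: ΔE = −sin λ·ΔX + cos λ·ΔY = −(0.986676)(567) + (-0.162699)(-481) = -481.19 m.
1° of latitude spans πR/180 = 111195 m; at latitude φ, 1° of longitude spans that × cos φ = 107274.7 m, so Δλ = -481.19 / 107274.7 × 3600 = -16.148″.

Δλ = -16.15″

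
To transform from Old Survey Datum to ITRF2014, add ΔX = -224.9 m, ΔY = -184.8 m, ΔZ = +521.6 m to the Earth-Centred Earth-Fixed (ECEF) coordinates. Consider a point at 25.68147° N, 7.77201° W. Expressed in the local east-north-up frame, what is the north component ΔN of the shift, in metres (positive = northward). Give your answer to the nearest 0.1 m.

At φ = 25.68147°, λ = -7.77201°: sin φ = 0.433368, cos φ = 0.901217, sin λ = -0.135232, cos λ = 0.990814.
ΔN = −sin φ cos λ·ΔX − sin φ sin λ·ΔY + cos φ·ΔZ = −(0.433368)(0.990814)(-224.9) − (0.433368)(-0.135232)(-184.8) + (0.901217)(521.6) = 555.81 m.

ΔN = 555.8 m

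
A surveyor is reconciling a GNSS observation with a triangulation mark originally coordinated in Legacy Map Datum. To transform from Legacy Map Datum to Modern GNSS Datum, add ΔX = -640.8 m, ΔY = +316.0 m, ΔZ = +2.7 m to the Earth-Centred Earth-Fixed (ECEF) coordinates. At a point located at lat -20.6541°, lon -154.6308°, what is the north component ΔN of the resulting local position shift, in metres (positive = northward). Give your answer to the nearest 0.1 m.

At φ = -20.6541°, λ = -154.6308°: sin φ = -0.352725, cos φ = 0.935727, sin λ = -0.428449, cos λ = -0.903566.
ΔN = −sin φ cos λ·ΔX − sin φ sin λ·ΔY + cos φ·ΔZ = −(-0.352725)(-0.903566)(-640.8) − (-0.352725)(-0.428449)(316.0) + (0.935727)(2.7) = 159.00 m.

ΔN = 159.0 m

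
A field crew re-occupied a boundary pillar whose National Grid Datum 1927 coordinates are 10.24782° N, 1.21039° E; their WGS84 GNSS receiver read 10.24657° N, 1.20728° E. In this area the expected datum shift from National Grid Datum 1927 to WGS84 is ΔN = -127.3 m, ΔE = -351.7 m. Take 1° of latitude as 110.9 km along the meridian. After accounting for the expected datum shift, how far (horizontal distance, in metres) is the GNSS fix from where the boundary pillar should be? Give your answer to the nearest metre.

Observed coordinate differences: Δφ = -0.00125°, Δλ = -0.00311°.
Converting to metres (1° lat = 110900 m, cos φ = 0.984047): observed ΔN = -138.6 m, observed ΔE = -339.4 m.
Subtracting the expected shift leaves a residual of -138.6 − (-127.3) = -11.3 m north and -339.4 − (-351.7) = 12.3 m east.
Residual distance = √((-11.3)² + 12.3²) = 16.7 m.

17 m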